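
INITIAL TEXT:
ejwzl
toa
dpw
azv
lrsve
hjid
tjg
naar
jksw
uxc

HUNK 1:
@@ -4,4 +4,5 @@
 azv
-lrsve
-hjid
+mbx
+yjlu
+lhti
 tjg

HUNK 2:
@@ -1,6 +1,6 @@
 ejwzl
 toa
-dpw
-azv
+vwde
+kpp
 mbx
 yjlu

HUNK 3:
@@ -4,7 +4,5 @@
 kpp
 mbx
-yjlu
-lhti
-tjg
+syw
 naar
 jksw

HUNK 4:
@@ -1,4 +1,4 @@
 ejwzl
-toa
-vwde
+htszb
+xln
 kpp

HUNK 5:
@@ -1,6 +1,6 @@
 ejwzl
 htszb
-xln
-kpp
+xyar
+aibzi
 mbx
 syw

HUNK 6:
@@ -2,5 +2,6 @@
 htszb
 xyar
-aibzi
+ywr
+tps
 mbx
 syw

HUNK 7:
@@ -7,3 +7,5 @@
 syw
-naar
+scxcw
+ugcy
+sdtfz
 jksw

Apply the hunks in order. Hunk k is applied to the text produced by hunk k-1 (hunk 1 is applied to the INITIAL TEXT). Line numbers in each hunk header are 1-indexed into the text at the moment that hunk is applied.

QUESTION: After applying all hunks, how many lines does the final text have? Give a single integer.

Answer: 12

Derivation:
Hunk 1: at line 4 remove [lrsve,hjid] add [mbx,yjlu,lhti] -> 11 lines: ejwzl toa dpw azv mbx yjlu lhti tjg naar jksw uxc
Hunk 2: at line 1 remove [dpw,azv] add [vwde,kpp] -> 11 lines: ejwzl toa vwde kpp mbx yjlu lhti tjg naar jksw uxc
Hunk 3: at line 4 remove [yjlu,lhti,tjg] add [syw] -> 9 lines: ejwzl toa vwde kpp mbx syw naar jksw uxc
Hunk 4: at line 1 remove [toa,vwde] add [htszb,xln] -> 9 lines: ejwzl htszb xln kpp mbx syw naar jksw uxc
Hunk 5: at line 1 remove [xln,kpp] add [xyar,aibzi] -> 9 lines: ejwzl htszb xyar aibzi mbx syw naar jksw uxc
Hunk 6: at line 2 remove [aibzi] add [ywr,tps] -> 10 lines: ejwzl htszb xyar ywr tps mbx syw naar jksw uxc
Hunk 7: at line 7 remove [naar] add [scxcw,ugcy,sdtfz] -> 12 lines: ejwzl htszb xyar ywr tps mbx syw scxcw ugcy sdtfz jksw uxc
Final line count: 12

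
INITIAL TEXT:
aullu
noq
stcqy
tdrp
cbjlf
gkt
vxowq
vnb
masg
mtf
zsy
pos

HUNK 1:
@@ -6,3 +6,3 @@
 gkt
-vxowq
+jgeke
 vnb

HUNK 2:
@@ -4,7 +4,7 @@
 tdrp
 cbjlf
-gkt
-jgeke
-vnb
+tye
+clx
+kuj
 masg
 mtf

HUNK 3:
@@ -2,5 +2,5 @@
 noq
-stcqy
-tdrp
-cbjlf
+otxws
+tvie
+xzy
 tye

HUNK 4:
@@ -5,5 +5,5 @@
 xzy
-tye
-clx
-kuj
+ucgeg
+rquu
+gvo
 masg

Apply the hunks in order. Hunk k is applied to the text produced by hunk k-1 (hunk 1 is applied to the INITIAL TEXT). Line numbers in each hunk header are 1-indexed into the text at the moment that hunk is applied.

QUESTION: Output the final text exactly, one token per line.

Answer: aullu
noq
otxws
tvie
xzy
ucgeg
rquu
gvo
masg
mtf
zsy
pos

Derivation:
Hunk 1: at line 6 remove [vxowq] add [jgeke] -> 12 lines: aullu noq stcqy tdrp cbjlf gkt jgeke vnb masg mtf zsy pos
Hunk 2: at line 4 remove [gkt,jgeke,vnb] add [tye,clx,kuj] -> 12 lines: aullu noq stcqy tdrp cbjlf tye clx kuj masg mtf zsy pos
Hunk 3: at line 2 remove [stcqy,tdrp,cbjlf] add [otxws,tvie,xzy] -> 12 lines: aullu noq otxws tvie xzy tye clx kuj masg mtf zsy pos
Hunk 4: at line 5 remove [tye,clx,kuj] add [ucgeg,rquu,gvo] -> 12 lines: aullu noq otxws tvie xzy ucgeg rquu gvo masg mtf zsy pos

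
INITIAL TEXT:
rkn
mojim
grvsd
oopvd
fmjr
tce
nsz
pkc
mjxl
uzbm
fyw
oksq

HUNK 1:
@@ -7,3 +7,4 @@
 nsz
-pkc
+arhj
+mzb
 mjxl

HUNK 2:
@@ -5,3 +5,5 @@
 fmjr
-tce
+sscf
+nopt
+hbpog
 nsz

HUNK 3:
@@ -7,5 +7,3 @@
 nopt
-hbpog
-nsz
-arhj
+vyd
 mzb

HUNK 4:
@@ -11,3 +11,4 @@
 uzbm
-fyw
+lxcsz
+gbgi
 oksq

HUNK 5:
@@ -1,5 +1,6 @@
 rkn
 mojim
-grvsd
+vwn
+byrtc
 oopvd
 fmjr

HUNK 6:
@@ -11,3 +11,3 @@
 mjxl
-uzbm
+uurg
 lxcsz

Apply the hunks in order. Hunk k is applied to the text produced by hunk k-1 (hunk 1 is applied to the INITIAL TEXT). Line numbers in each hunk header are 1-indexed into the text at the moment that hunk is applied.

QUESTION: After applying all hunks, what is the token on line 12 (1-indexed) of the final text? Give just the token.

Answer: uurg

Derivation:
Hunk 1: at line 7 remove [pkc] add [arhj,mzb] -> 13 lines: rkn mojim grvsd oopvd fmjr tce nsz arhj mzb mjxl uzbm fyw oksq
Hunk 2: at line 5 remove [tce] add [sscf,nopt,hbpog] -> 15 lines: rkn mojim grvsd oopvd fmjr sscf nopt hbpog nsz arhj mzb mjxl uzbm fyw oksq
Hunk 3: at line 7 remove [hbpog,nsz,arhj] add [vyd] -> 13 lines: rkn mojim grvsd oopvd fmjr sscf nopt vyd mzb mjxl uzbm fyw oksq
Hunk 4: at line 11 remove [fyw] add [lxcsz,gbgi] -> 14 lines: rkn mojim grvsd oopvd fmjr sscf nopt vyd mzb mjxl uzbm lxcsz gbgi oksq
Hunk 5: at line 1 remove [grvsd] add [vwn,byrtc] -> 15 lines: rkn mojim vwn byrtc oopvd fmjr sscf nopt vyd mzb mjxl uzbm lxcsz gbgi oksq
Hunk 6: at line 11 remove [uzbm] add [uurg] -> 15 lines: rkn mojim vwn byrtc oopvd fmjr sscf nopt vyd mzb mjxl uurg lxcsz gbgi oksq
Final line 12: uurg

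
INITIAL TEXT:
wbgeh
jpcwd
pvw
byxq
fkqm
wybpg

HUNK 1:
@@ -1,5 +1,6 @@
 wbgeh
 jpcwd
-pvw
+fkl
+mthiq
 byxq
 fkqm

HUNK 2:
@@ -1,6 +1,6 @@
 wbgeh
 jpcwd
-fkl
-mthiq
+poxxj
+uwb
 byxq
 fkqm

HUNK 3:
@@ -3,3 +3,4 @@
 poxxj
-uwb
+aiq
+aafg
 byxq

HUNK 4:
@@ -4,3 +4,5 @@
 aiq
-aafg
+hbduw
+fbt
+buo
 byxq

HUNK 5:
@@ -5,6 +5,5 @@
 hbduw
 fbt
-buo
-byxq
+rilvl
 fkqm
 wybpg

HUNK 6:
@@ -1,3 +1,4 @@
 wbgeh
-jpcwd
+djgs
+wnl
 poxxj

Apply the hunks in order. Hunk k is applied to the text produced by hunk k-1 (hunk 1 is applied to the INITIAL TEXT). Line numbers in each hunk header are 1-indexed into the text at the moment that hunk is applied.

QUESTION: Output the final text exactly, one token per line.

Answer: wbgeh
djgs
wnl
poxxj
aiq
hbduw
fbt
rilvl
fkqm
wybpg

Derivation:
Hunk 1: at line 1 remove [pvw] add [fkl,mthiq] -> 7 lines: wbgeh jpcwd fkl mthiq byxq fkqm wybpg
Hunk 2: at line 1 remove [fkl,mthiq] add [poxxj,uwb] -> 7 lines: wbgeh jpcwd poxxj uwb byxq fkqm wybpg
Hunk 3: at line 3 remove [uwb] add [aiq,aafg] -> 8 lines: wbgeh jpcwd poxxj aiq aafg byxq fkqm wybpg
Hunk 4: at line 4 remove [aafg] add [hbduw,fbt,buo] -> 10 lines: wbgeh jpcwd poxxj aiq hbduw fbt buo byxq fkqm wybpg
Hunk 5: at line 5 remove [buo,byxq] add [rilvl] -> 9 lines: wbgeh jpcwd poxxj aiq hbduw fbt rilvl fkqm wybpg
Hunk 6: at line 1 remove [jpcwd] add [djgs,wnl] -> 10 lines: wbgeh djgs wnl poxxj aiq hbduw fbt rilvl fkqm wybpg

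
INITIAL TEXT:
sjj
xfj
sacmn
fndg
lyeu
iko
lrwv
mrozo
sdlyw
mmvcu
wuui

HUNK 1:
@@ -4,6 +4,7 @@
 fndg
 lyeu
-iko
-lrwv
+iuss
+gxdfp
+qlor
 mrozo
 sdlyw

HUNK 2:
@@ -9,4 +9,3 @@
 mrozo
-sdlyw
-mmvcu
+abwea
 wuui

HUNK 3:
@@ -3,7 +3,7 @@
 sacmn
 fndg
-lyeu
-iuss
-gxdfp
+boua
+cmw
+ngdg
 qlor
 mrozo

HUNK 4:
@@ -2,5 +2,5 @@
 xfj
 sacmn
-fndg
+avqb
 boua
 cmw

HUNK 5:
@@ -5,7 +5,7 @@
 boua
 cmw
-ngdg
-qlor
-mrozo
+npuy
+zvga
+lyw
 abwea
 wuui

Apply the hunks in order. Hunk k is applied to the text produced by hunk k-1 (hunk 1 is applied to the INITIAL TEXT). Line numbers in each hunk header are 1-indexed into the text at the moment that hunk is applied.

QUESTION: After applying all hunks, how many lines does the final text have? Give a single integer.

Hunk 1: at line 4 remove [iko,lrwv] add [iuss,gxdfp,qlor] -> 12 lines: sjj xfj sacmn fndg lyeu iuss gxdfp qlor mrozo sdlyw mmvcu wuui
Hunk 2: at line 9 remove [sdlyw,mmvcu] add [abwea] -> 11 lines: sjj xfj sacmn fndg lyeu iuss gxdfp qlor mrozo abwea wuui
Hunk 3: at line 3 remove [lyeu,iuss,gxdfp] add [boua,cmw,ngdg] -> 11 lines: sjj xfj sacmn fndg boua cmw ngdg qlor mrozo abwea wuui
Hunk 4: at line 2 remove [fndg] add [avqb] -> 11 lines: sjj xfj sacmn avqb boua cmw ngdg qlor mrozo abwea wuui
Hunk 5: at line 5 remove [ngdg,qlor,mrozo] add [npuy,zvga,lyw] -> 11 lines: sjj xfj sacmn avqb boua cmw npuy zvga lyw abwea wuui
Final line count: 11

Answer: 11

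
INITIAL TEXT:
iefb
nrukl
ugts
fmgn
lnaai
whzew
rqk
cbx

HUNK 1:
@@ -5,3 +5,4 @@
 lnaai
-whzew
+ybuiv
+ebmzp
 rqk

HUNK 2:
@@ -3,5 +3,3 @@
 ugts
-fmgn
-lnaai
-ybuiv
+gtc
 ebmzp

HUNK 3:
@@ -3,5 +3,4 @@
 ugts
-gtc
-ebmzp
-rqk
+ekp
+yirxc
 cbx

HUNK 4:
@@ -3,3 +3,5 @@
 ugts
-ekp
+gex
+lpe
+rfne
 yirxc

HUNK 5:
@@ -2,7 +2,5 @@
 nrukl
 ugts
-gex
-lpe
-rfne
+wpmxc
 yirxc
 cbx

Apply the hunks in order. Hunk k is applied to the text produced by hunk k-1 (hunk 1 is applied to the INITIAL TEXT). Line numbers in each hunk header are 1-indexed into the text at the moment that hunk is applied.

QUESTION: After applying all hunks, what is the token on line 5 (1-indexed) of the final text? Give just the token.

Hunk 1: at line 5 remove [whzew] add [ybuiv,ebmzp] -> 9 lines: iefb nrukl ugts fmgn lnaai ybuiv ebmzp rqk cbx
Hunk 2: at line 3 remove [fmgn,lnaai,ybuiv] add [gtc] -> 7 lines: iefb nrukl ugts gtc ebmzp rqk cbx
Hunk 3: at line 3 remove [gtc,ebmzp,rqk] add [ekp,yirxc] -> 6 lines: iefb nrukl ugts ekp yirxc cbx
Hunk 4: at line 3 remove [ekp] add [gex,lpe,rfne] -> 8 lines: iefb nrukl ugts gex lpe rfne yirxc cbx
Hunk 5: at line 2 remove [gex,lpe,rfne] add [wpmxc] -> 6 lines: iefb nrukl ugts wpmxc yirxc cbx
Final line 5: yirxc

Answer: yirxc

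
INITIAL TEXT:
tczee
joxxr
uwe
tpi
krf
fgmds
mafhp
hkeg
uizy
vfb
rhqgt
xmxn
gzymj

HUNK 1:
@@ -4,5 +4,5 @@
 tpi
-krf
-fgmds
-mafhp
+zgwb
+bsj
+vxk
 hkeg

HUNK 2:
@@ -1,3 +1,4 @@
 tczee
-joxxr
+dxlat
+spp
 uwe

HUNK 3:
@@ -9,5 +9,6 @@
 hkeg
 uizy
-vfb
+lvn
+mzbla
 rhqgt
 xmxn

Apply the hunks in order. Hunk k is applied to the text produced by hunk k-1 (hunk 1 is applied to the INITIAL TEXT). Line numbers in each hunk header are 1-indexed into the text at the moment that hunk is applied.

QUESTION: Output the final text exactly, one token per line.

Answer: tczee
dxlat
spp
uwe
tpi
zgwb
bsj
vxk
hkeg
uizy
lvn
mzbla
rhqgt
xmxn
gzymj

Derivation:
Hunk 1: at line 4 remove [krf,fgmds,mafhp] add [zgwb,bsj,vxk] -> 13 lines: tczee joxxr uwe tpi zgwb bsj vxk hkeg uizy vfb rhqgt xmxn gzymj
Hunk 2: at line 1 remove [joxxr] add [dxlat,spp] -> 14 lines: tczee dxlat spp uwe tpi zgwb bsj vxk hkeg uizy vfb rhqgt xmxn gzymj
Hunk 3: at line 9 remove [vfb] add [lvn,mzbla] -> 15 lines: tczee dxlat spp uwe tpi zgwb bsj vxk hkeg uizy lvn mzbla rhqgt xmxn gzymj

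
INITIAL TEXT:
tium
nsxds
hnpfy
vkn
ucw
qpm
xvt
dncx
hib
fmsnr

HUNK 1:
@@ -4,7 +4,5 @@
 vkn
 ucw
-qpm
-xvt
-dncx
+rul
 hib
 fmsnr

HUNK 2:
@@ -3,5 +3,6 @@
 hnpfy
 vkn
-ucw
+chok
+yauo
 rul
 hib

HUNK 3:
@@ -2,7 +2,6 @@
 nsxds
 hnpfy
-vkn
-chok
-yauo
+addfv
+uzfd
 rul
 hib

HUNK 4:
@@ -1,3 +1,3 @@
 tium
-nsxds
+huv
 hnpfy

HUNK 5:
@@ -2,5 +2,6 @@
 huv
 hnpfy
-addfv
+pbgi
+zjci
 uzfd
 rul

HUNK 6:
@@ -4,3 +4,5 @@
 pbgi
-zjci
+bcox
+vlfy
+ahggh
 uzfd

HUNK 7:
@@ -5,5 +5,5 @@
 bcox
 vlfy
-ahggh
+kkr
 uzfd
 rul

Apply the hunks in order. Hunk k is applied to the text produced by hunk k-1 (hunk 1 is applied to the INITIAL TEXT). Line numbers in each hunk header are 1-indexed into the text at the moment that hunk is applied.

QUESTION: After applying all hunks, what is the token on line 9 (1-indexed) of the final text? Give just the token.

Answer: rul

Derivation:
Hunk 1: at line 4 remove [qpm,xvt,dncx] add [rul] -> 8 lines: tium nsxds hnpfy vkn ucw rul hib fmsnr
Hunk 2: at line 3 remove [ucw] add [chok,yauo] -> 9 lines: tium nsxds hnpfy vkn chok yauo rul hib fmsnr
Hunk 3: at line 2 remove [vkn,chok,yauo] add [addfv,uzfd] -> 8 lines: tium nsxds hnpfy addfv uzfd rul hib fmsnr
Hunk 4: at line 1 remove [nsxds] add [huv] -> 8 lines: tium huv hnpfy addfv uzfd rul hib fmsnr
Hunk 5: at line 2 remove [addfv] add [pbgi,zjci] -> 9 lines: tium huv hnpfy pbgi zjci uzfd rul hib fmsnr
Hunk 6: at line 4 remove [zjci] add [bcox,vlfy,ahggh] -> 11 lines: tium huv hnpfy pbgi bcox vlfy ahggh uzfd rul hib fmsnr
Hunk 7: at line 5 remove [ahggh] add [kkr] -> 11 lines: tium huv hnpfy pbgi bcox vlfy kkr uzfd rul hib fmsnr
Final line 9: rul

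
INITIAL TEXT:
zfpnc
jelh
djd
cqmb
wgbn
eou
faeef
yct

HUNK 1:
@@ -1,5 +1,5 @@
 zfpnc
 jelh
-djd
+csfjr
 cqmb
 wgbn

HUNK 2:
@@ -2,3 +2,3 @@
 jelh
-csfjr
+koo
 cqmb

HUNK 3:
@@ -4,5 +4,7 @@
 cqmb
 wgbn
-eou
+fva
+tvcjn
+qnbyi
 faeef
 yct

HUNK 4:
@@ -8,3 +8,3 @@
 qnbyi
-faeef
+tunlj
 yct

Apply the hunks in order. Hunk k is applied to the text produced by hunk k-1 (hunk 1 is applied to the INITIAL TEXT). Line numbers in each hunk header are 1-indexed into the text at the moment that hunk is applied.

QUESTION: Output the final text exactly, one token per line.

Hunk 1: at line 1 remove [djd] add [csfjr] -> 8 lines: zfpnc jelh csfjr cqmb wgbn eou faeef yct
Hunk 2: at line 2 remove [csfjr] add [koo] -> 8 lines: zfpnc jelh koo cqmb wgbn eou faeef yct
Hunk 3: at line 4 remove [eou] add [fva,tvcjn,qnbyi] -> 10 lines: zfpnc jelh koo cqmb wgbn fva tvcjn qnbyi faeef yct
Hunk 4: at line 8 remove [faeef] add [tunlj] -> 10 lines: zfpnc jelh koo cqmb wgbn fva tvcjn qnbyi tunlj yct

Answer: zfpnc
jelh
koo
cqmb
wgbn
fva
tvcjn
qnbyi
tunlj
yct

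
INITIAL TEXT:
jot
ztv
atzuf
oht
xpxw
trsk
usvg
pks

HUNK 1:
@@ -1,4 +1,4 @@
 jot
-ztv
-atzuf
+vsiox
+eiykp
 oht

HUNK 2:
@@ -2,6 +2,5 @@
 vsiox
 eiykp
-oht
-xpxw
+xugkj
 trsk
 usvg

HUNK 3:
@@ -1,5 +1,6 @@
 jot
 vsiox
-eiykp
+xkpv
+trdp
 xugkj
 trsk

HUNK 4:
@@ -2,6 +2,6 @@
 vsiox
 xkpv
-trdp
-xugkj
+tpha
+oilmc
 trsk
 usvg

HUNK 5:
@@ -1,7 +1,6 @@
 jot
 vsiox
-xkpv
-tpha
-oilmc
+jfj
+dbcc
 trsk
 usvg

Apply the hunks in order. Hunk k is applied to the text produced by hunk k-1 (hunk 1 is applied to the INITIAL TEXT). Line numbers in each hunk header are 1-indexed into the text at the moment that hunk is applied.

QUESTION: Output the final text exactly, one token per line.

Hunk 1: at line 1 remove [ztv,atzuf] add [vsiox,eiykp] -> 8 lines: jot vsiox eiykp oht xpxw trsk usvg pks
Hunk 2: at line 2 remove [oht,xpxw] add [xugkj] -> 7 lines: jot vsiox eiykp xugkj trsk usvg pks
Hunk 3: at line 1 remove [eiykp] add [xkpv,trdp] -> 8 lines: jot vsiox xkpv trdp xugkj trsk usvg pks
Hunk 4: at line 2 remove [trdp,xugkj] add [tpha,oilmc] -> 8 lines: jot vsiox xkpv tpha oilmc trsk usvg pks
Hunk 5: at line 1 remove [xkpv,tpha,oilmc] add [jfj,dbcc] -> 7 lines: jot vsiox jfj dbcc trsk usvg pks

Answer: jot
vsiox
jfj
dbcc
trsk
usvg
pks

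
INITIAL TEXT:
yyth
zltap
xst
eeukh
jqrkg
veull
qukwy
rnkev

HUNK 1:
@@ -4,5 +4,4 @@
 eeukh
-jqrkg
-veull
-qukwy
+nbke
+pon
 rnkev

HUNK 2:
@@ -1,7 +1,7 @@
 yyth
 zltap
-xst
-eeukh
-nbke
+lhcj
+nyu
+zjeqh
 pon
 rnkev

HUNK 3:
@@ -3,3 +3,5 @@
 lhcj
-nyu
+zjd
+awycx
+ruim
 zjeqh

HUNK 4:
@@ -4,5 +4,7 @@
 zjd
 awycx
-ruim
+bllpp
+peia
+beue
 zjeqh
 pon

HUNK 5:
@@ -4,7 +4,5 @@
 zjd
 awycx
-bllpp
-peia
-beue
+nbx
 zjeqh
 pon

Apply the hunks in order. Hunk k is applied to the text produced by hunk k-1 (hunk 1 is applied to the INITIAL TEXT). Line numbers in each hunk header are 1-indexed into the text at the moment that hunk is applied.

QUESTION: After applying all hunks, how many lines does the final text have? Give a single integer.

Hunk 1: at line 4 remove [jqrkg,veull,qukwy] add [nbke,pon] -> 7 lines: yyth zltap xst eeukh nbke pon rnkev
Hunk 2: at line 1 remove [xst,eeukh,nbke] add [lhcj,nyu,zjeqh] -> 7 lines: yyth zltap lhcj nyu zjeqh pon rnkev
Hunk 3: at line 3 remove [nyu] add [zjd,awycx,ruim] -> 9 lines: yyth zltap lhcj zjd awycx ruim zjeqh pon rnkev
Hunk 4: at line 4 remove [ruim] add [bllpp,peia,beue] -> 11 lines: yyth zltap lhcj zjd awycx bllpp peia beue zjeqh pon rnkev
Hunk 5: at line 4 remove [bllpp,peia,beue] add [nbx] -> 9 lines: yyth zltap lhcj zjd awycx nbx zjeqh pon rnkev
Final line count: 9

Answer: 9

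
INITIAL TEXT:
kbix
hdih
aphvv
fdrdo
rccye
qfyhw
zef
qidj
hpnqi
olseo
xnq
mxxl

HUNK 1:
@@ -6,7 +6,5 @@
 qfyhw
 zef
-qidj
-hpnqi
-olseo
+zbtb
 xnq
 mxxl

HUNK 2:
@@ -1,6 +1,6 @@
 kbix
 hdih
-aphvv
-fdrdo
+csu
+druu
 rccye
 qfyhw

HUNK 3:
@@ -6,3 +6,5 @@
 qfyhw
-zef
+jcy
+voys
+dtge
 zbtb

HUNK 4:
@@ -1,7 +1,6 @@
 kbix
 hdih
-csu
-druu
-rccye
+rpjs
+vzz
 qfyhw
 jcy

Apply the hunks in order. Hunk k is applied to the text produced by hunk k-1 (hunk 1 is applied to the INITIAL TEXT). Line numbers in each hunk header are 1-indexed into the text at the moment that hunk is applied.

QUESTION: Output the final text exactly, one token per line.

Answer: kbix
hdih
rpjs
vzz
qfyhw
jcy
voys
dtge
zbtb
xnq
mxxl

Derivation:
Hunk 1: at line 6 remove [qidj,hpnqi,olseo] add [zbtb] -> 10 lines: kbix hdih aphvv fdrdo rccye qfyhw zef zbtb xnq mxxl
Hunk 2: at line 1 remove [aphvv,fdrdo] add [csu,druu] -> 10 lines: kbix hdih csu druu rccye qfyhw zef zbtb xnq mxxl
Hunk 3: at line 6 remove [zef] add [jcy,voys,dtge] -> 12 lines: kbix hdih csu druu rccye qfyhw jcy voys dtge zbtb xnq mxxl
Hunk 4: at line 1 remove [csu,druu,rccye] add [rpjs,vzz] -> 11 lines: kbix hdih rpjs vzz qfyhw jcy voys dtge zbtb xnq mxxl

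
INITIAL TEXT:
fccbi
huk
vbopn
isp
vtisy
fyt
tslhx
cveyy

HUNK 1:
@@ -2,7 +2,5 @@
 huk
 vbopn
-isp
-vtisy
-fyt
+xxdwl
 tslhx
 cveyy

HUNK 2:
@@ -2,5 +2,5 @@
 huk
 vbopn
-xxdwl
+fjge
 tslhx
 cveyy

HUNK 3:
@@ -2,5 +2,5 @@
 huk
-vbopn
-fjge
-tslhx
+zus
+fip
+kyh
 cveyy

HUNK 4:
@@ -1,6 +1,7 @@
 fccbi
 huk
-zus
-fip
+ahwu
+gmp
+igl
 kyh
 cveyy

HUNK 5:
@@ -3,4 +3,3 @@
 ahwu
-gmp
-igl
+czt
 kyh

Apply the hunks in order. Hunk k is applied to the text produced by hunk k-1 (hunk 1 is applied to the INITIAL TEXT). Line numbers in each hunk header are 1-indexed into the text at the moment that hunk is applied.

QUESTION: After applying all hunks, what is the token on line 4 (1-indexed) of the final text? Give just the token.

Answer: czt

Derivation:
Hunk 1: at line 2 remove [isp,vtisy,fyt] add [xxdwl] -> 6 lines: fccbi huk vbopn xxdwl tslhx cveyy
Hunk 2: at line 2 remove [xxdwl] add [fjge] -> 6 lines: fccbi huk vbopn fjge tslhx cveyy
Hunk 3: at line 2 remove [vbopn,fjge,tslhx] add [zus,fip,kyh] -> 6 lines: fccbi huk zus fip kyh cveyy
Hunk 4: at line 1 remove [zus,fip] add [ahwu,gmp,igl] -> 7 lines: fccbi huk ahwu gmp igl kyh cveyy
Hunk 5: at line 3 remove [gmp,igl] add [czt] -> 6 lines: fccbi huk ahwu czt kyh cveyy
Final line 4: czt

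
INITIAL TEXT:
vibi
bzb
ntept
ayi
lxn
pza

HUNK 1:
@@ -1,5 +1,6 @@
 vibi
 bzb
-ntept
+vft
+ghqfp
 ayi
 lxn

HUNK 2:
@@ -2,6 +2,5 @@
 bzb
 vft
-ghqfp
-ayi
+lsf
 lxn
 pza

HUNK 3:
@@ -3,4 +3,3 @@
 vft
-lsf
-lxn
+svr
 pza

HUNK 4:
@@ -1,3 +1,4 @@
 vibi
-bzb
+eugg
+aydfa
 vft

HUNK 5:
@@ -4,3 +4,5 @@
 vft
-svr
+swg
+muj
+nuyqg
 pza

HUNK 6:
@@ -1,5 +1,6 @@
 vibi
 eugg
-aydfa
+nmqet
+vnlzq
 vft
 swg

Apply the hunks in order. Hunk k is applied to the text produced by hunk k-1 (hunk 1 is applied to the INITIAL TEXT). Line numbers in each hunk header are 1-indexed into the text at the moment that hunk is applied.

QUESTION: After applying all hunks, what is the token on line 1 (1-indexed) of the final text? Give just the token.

Hunk 1: at line 1 remove [ntept] add [vft,ghqfp] -> 7 lines: vibi bzb vft ghqfp ayi lxn pza
Hunk 2: at line 2 remove [ghqfp,ayi] add [lsf] -> 6 lines: vibi bzb vft lsf lxn pza
Hunk 3: at line 3 remove [lsf,lxn] add [svr] -> 5 lines: vibi bzb vft svr pza
Hunk 4: at line 1 remove [bzb] add [eugg,aydfa] -> 6 lines: vibi eugg aydfa vft svr pza
Hunk 5: at line 4 remove [svr] add [swg,muj,nuyqg] -> 8 lines: vibi eugg aydfa vft swg muj nuyqg pza
Hunk 6: at line 1 remove [aydfa] add [nmqet,vnlzq] -> 9 lines: vibi eugg nmqet vnlzq vft swg muj nuyqg pza
Final line 1: vibi

Answer: vibi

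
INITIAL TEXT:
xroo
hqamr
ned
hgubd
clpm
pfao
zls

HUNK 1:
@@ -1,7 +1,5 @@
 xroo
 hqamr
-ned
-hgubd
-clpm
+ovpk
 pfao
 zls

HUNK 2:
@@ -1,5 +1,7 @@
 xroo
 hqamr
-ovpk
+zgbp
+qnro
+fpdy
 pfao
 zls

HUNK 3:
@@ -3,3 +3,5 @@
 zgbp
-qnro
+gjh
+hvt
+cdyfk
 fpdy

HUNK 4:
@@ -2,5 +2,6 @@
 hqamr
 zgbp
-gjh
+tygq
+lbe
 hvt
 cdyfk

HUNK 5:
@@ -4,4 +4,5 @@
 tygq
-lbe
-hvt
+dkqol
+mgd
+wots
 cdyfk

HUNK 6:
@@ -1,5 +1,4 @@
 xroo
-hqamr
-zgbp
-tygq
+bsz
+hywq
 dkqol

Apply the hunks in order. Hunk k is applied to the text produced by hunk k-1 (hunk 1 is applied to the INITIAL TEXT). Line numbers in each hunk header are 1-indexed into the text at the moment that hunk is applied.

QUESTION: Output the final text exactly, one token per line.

Answer: xroo
bsz
hywq
dkqol
mgd
wots
cdyfk
fpdy
pfao
zls

Derivation:
Hunk 1: at line 1 remove [ned,hgubd,clpm] add [ovpk] -> 5 lines: xroo hqamr ovpk pfao zls
Hunk 2: at line 1 remove [ovpk] add [zgbp,qnro,fpdy] -> 7 lines: xroo hqamr zgbp qnro fpdy pfao zls
Hunk 3: at line 3 remove [qnro] add [gjh,hvt,cdyfk] -> 9 lines: xroo hqamr zgbp gjh hvt cdyfk fpdy pfao zls
Hunk 4: at line 2 remove [gjh] add [tygq,lbe] -> 10 lines: xroo hqamr zgbp tygq lbe hvt cdyfk fpdy pfao zls
Hunk 5: at line 4 remove [lbe,hvt] add [dkqol,mgd,wots] -> 11 lines: xroo hqamr zgbp tygq dkqol mgd wots cdyfk fpdy pfao zls
Hunk 6: at line 1 remove [hqamr,zgbp,tygq] add [bsz,hywq] -> 10 lines: xroo bsz hywq dkqol mgd wots cdyfk fpdy pfao zls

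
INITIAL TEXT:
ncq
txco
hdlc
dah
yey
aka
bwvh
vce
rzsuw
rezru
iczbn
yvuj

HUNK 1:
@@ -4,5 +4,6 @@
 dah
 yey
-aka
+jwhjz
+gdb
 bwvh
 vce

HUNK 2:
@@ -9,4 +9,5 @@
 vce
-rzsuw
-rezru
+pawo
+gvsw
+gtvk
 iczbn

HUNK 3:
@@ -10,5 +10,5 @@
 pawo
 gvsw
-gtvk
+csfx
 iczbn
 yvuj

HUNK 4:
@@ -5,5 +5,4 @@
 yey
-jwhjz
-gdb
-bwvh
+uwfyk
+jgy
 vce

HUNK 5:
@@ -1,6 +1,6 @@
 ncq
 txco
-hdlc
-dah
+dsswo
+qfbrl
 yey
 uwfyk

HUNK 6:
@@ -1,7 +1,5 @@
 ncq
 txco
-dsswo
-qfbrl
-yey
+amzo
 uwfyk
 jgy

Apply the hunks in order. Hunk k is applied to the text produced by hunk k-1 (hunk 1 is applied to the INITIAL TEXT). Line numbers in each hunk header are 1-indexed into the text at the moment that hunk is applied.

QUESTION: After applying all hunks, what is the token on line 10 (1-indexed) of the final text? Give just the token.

Answer: iczbn

Derivation:
Hunk 1: at line 4 remove [aka] add [jwhjz,gdb] -> 13 lines: ncq txco hdlc dah yey jwhjz gdb bwvh vce rzsuw rezru iczbn yvuj
Hunk 2: at line 9 remove [rzsuw,rezru] add [pawo,gvsw,gtvk] -> 14 lines: ncq txco hdlc dah yey jwhjz gdb bwvh vce pawo gvsw gtvk iczbn yvuj
Hunk 3: at line 10 remove [gtvk] add [csfx] -> 14 lines: ncq txco hdlc dah yey jwhjz gdb bwvh vce pawo gvsw csfx iczbn yvuj
Hunk 4: at line 5 remove [jwhjz,gdb,bwvh] add [uwfyk,jgy] -> 13 lines: ncq txco hdlc dah yey uwfyk jgy vce pawo gvsw csfx iczbn yvuj
Hunk 5: at line 1 remove [hdlc,dah] add [dsswo,qfbrl] -> 13 lines: ncq txco dsswo qfbrl yey uwfyk jgy vce pawo gvsw csfx iczbn yvuj
Hunk 6: at line 1 remove [dsswo,qfbrl,yey] add [amzo] -> 11 lines: ncq txco amzo uwfyk jgy vce pawo gvsw csfx iczbn yvuj
Final line 10: iczbn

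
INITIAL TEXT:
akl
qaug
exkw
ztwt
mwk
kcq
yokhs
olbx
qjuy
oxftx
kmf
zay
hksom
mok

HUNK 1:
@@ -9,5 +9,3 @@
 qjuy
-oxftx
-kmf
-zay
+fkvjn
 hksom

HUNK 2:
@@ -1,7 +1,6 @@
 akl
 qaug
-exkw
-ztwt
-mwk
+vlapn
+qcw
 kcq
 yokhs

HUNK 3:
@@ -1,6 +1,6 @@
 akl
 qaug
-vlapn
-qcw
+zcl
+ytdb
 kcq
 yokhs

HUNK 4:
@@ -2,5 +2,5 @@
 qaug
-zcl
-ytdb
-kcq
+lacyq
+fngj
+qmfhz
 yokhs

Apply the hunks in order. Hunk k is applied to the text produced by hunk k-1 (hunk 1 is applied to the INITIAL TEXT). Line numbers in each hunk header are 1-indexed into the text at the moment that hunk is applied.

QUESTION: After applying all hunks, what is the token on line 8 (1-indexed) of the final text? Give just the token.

Hunk 1: at line 9 remove [oxftx,kmf,zay] add [fkvjn] -> 12 lines: akl qaug exkw ztwt mwk kcq yokhs olbx qjuy fkvjn hksom mok
Hunk 2: at line 1 remove [exkw,ztwt,mwk] add [vlapn,qcw] -> 11 lines: akl qaug vlapn qcw kcq yokhs olbx qjuy fkvjn hksom mok
Hunk 3: at line 1 remove [vlapn,qcw] add [zcl,ytdb] -> 11 lines: akl qaug zcl ytdb kcq yokhs olbx qjuy fkvjn hksom mok
Hunk 4: at line 2 remove [zcl,ytdb,kcq] add [lacyq,fngj,qmfhz] -> 11 lines: akl qaug lacyq fngj qmfhz yokhs olbx qjuy fkvjn hksom mok
Final line 8: qjuy

Answer: qjuy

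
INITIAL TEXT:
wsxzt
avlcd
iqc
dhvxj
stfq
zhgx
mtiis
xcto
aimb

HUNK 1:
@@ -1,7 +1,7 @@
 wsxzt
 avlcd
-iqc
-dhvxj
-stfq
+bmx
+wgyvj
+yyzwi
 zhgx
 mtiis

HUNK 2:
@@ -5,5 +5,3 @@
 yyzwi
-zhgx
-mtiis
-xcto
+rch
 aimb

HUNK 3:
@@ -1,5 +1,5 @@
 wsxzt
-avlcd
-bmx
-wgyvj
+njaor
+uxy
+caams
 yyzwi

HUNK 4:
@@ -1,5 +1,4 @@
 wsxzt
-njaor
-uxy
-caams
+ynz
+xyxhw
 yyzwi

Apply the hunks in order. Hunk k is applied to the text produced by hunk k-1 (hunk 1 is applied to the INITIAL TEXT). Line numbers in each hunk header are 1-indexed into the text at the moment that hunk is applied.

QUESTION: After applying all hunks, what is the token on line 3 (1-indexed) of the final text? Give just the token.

Hunk 1: at line 1 remove [iqc,dhvxj,stfq] add [bmx,wgyvj,yyzwi] -> 9 lines: wsxzt avlcd bmx wgyvj yyzwi zhgx mtiis xcto aimb
Hunk 2: at line 5 remove [zhgx,mtiis,xcto] add [rch] -> 7 lines: wsxzt avlcd bmx wgyvj yyzwi rch aimb
Hunk 3: at line 1 remove [avlcd,bmx,wgyvj] add [njaor,uxy,caams] -> 7 lines: wsxzt njaor uxy caams yyzwi rch aimb
Hunk 4: at line 1 remove [njaor,uxy,caams] add [ynz,xyxhw] -> 6 lines: wsxzt ynz xyxhw yyzwi rch aimb
Final line 3: xyxhw

Answer: xyxhw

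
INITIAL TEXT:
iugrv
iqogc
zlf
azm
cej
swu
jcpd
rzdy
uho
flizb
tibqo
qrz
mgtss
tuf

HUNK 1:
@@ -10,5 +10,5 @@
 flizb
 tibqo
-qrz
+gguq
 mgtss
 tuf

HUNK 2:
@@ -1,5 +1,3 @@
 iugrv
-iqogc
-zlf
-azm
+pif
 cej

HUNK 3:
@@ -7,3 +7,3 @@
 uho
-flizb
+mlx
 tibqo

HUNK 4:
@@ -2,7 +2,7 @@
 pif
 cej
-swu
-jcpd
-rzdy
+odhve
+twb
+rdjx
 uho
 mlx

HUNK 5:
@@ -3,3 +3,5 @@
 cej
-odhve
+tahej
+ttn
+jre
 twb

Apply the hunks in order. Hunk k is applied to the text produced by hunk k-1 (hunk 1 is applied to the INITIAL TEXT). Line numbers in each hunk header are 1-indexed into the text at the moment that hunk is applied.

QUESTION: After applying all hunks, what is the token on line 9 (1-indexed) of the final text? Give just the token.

Answer: uho

Derivation:
Hunk 1: at line 10 remove [qrz] add [gguq] -> 14 lines: iugrv iqogc zlf azm cej swu jcpd rzdy uho flizb tibqo gguq mgtss tuf
Hunk 2: at line 1 remove [iqogc,zlf,azm] add [pif] -> 12 lines: iugrv pif cej swu jcpd rzdy uho flizb tibqo gguq mgtss tuf
Hunk 3: at line 7 remove [flizb] add [mlx] -> 12 lines: iugrv pif cej swu jcpd rzdy uho mlx tibqo gguq mgtss tuf
Hunk 4: at line 2 remove [swu,jcpd,rzdy] add [odhve,twb,rdjx] -> 12 lines: iugrv pif cej odhve twb rdjx uho mlx tibqo gguq mgtss tuf
Hunk 5: at line 3 remove [odhve] add [tahej,ttn,jre] -> 14 lines: iugrv pif cej tahej ttn jre twb rdjx uho mlx tibqo gguq mgtss tuf
Final line 9: uho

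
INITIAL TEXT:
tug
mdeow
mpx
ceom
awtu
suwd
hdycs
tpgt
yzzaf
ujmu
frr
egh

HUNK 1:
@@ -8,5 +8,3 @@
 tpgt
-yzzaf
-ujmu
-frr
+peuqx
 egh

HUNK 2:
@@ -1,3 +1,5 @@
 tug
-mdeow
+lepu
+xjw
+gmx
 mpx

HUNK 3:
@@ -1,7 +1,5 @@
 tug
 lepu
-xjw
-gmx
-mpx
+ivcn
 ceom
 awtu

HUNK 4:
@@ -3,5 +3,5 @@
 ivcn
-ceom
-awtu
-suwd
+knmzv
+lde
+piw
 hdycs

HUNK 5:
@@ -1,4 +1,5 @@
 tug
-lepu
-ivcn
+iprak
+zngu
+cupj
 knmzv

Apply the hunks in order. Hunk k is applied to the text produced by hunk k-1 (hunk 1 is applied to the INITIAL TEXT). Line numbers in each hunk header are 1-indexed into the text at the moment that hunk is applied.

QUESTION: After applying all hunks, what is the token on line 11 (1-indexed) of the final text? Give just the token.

Hunk 1: at line 8 remove [yzzaf,ujmu,frr] add [peuqx] -> 10 lines: tug mdeow mpx ceom awtu suwd hdycs tpgt peuqx egh
Hunk 2: at line 1 remove [mdeow] add [lepu,xjw,gmx] -> 12 lines: tug lepu xjw gmx mpx ceom awtu suwd hdycs tpgt peuqx egh
Hunk 3: at line 1 remove [xjw,gmx,mpx] add [ivcn] -> 10 lines: tug lepu ivcn ceom awtu suwd hdycs tpgt peuqx egh
Hunk 4: at line 3 remove [ceom,awtu,suwd] add [knmzv,lde,piw] -> 10 lines: tug lepu ivcn knmzv lde piw hdycs tpgt peuqx egh
Hunk 5: at line 1 remove [lepu,ivcn] add [iprak,zngu,cupj] -> 11 lines: tug iprak zngu cupj knmzv lde piw hdycs tpgt peuqx egh
Final line 11: egh

Answer: egh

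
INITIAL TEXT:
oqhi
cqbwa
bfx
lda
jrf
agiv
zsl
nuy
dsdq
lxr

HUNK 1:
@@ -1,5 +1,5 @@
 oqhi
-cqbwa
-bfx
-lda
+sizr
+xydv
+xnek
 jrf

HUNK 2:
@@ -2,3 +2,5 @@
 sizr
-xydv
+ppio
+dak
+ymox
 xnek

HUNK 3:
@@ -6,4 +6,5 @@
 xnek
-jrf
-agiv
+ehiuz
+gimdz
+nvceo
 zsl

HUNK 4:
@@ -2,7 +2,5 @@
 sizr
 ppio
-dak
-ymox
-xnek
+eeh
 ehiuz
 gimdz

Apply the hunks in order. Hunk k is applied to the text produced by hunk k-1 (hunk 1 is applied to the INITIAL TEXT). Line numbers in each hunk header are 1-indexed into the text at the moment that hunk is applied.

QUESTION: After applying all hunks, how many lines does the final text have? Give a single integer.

Hunk 1: at line 1 remove [cqbwa,bfx,lda] add [sizr,xydv,xnek] -> 10 lines: oqhi sizr xydv xnek jrf agiv zsl nuy dsdq lxr
Hunk 2: at line 2 remove [xydv] add [ppio,dak,ymox] -> 12 lines: oqhi sizr ppio dak ymox xnek jrf agiv zsl nuy dsdq lxr
Hunk 3: at line 6 remove [jrf,agiv] add [ehiuz,gimdz,nvceo] -> 13 lines: oqhi sizr ppio dak ymox xnek ehiuz gimdz nvceo zsl nuy dsdq lxr
Hunk 4: at line 2 remove [dak,ymox,xnek] add [eeh] -> 11 lines: oqhi sizr ppio eeh ehiuz gimdz nvceo zsl nuy dsdq lxr
Final line count: 11

Answer: 11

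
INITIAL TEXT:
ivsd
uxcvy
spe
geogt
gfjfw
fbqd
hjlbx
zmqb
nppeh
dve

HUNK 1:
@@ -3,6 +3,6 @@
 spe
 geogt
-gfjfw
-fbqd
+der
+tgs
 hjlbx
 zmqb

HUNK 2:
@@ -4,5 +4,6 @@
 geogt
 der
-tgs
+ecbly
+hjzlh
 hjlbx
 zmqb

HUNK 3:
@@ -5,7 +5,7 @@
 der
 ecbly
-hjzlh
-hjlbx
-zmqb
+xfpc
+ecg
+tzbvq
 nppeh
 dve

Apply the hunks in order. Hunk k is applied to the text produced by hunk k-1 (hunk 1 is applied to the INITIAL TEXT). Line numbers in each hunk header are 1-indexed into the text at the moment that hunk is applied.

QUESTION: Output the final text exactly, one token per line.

Answer: ivsd
uxcvy
spe
geogt
der
ecbly
xfpc
ecg
tzbvq
nppeh
dve

Derivation:
Hunk 1: at line 3 remove [gfjfw,fbqd] add [der,tgs] -> 10 lines: ivsd uxcvy spe geogt der tgs hjlbx zmqb nppeh dve
Hunk 2: at line 4 remove [tgs] add [ecbly,hjzlh] -> 11 lines: ivsd uxcvy spe geogt der ecbly hjzlh hjlbx zmqb nppeh dve
Hunk 3: at line 5 remove [hjzlh,hjlbx,zmqb] add [xfpc,ecg,tzbvq] -> 11 lines: ivsd uxcvy spe geogt der ecbly xfpc ecg tzbvq nppeh dve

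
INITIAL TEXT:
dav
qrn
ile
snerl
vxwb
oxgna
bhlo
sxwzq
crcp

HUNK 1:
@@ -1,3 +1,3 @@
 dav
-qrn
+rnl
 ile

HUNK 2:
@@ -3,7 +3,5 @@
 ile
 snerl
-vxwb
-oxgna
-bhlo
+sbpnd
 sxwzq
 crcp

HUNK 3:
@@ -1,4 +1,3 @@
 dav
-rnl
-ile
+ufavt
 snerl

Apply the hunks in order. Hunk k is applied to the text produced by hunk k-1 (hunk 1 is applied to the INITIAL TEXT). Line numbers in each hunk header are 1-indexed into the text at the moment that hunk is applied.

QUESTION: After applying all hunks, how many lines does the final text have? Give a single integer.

Answer: 6

Derivation:
Hunk 1: at line 1 remove [qrn] add [rnl] -> 9 lines: dav rnl ile snerl vxwb oxgna bhlo sxwzq crcp
Hunk 2: at line 3 remove [vxwb,oxgna,bhlo] add [sbpnd] -> 7 lines: dav rnl ile snerl sbpnd sxwzq crcp
Hunk 3: at line 1 remove [rnl,ile] add [ufavt] -> 6 lines: dav ufavt snerl sbpnd sxwzq crcp
Final line count: 6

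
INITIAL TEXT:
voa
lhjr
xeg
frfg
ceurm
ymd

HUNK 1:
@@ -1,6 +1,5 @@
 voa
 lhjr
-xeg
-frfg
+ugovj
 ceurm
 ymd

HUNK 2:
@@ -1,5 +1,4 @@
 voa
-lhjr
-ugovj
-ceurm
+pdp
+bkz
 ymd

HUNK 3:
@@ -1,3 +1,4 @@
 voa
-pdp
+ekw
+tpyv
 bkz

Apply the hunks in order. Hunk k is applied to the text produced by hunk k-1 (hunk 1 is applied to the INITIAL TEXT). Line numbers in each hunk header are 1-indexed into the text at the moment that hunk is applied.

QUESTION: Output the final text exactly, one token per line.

Answer: voa
ekw
tpyv
bkz
ymd

Derivation:
Hunk 1: at line 1 remove [xeg,frfg] add [ugovj] -> 5 lines: voa lhjr ugovj ceurm ymd
Hunk 2: at line 1 remove [lhjr,ugovj,ceurm] add [pdp,bkz] -> 4 lines: voa pdp bkz ymd
Hunk 3: at line 1 remove [pdp] add [ekw,tpyv] -> 5 lines: voa ekw tpyv bkz ymd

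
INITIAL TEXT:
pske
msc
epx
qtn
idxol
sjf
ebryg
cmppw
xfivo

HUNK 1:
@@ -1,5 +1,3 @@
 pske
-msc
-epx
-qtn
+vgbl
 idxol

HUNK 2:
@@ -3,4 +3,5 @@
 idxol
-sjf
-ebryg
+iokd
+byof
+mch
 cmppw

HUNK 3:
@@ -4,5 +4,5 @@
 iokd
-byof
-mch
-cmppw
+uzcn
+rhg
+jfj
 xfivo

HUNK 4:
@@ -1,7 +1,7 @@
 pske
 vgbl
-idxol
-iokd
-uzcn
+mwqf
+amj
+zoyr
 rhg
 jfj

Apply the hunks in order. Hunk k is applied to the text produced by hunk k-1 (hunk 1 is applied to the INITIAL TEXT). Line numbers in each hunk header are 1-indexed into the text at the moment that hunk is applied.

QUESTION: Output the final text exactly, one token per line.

Hunk 1: at line 1 remove [msc,epx,qtn] add [vgbl] -> 7 lines: pske vgbl idxol sjf ebryg cmppw xfivo
Hunk 2: at line 3 remove [sjf,ebryg] add [iokd,byof,mch] -> 8 lines: pske vgbl idxol iokd byof mch cmppw xfivo
Hunk 3: at line 4 remove [byof,mch,cmppw] add [uzcn,rhg,jfj] -> 8 lines: pske vgbl idxol iokd uzcn rhg jfj xfivo
Hunk 4: at line 1 remove [idxol,iokd,uzcn] add [mwqf,amj,zoyr] -> 8 lines: pske vgbl mwqf amj zoyr rhg jfj xfivo

Answer: pske
vgbl
mwqf
amj
zoyr
rhg
jfj
xfivo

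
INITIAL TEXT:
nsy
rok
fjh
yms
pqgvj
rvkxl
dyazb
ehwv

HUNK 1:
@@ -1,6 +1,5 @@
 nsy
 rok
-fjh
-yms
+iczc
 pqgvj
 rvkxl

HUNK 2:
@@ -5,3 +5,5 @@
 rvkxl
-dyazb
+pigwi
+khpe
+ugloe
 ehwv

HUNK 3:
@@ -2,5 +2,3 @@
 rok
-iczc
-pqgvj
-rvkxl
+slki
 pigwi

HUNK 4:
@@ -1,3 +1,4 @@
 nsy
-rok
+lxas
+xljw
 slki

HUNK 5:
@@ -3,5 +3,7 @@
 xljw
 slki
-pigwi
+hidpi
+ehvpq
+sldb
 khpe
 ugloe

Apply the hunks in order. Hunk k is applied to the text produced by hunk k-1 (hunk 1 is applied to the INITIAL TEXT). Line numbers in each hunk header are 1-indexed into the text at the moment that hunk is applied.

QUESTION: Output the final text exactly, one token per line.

Answer: nsy
lxas
xljw
slki
hidpi
ehvpq
sldb
khpe
ugloe
ehwv

Derivation:
Hunk 1: at line 1 remove [fjh,yms] add [iczc] -> 7 lines: nsy rok iczc pqgvj rvkxl dyazb ehwv
Hunk 2: at line 5 remove [dyazb] add [pigwi,khpe,ugloe] -> 9 lines: nsy rok iczc pqgvj rvkxl pigwi khpe ugloe ehwv
Hunk 3: at line 2 remove [iczc,pqgvj,rvkxl] add [slki] -> 7 lines: nsy rok slki pigwi khpe ugloe ehwv
Hunk 4: at line 1 remove [rok] add [lxas,xljw] -> 8 lines: nsy lxas xljw slki pigwi khpe ugloe ehwv
Hunk 5: at line 3 remove [pigwi] add [hidpi,ehvpq,sldb] -> 10 lines: nsy lxas xljw slki hidpi ehvpq sldb khpe ugloe ehwv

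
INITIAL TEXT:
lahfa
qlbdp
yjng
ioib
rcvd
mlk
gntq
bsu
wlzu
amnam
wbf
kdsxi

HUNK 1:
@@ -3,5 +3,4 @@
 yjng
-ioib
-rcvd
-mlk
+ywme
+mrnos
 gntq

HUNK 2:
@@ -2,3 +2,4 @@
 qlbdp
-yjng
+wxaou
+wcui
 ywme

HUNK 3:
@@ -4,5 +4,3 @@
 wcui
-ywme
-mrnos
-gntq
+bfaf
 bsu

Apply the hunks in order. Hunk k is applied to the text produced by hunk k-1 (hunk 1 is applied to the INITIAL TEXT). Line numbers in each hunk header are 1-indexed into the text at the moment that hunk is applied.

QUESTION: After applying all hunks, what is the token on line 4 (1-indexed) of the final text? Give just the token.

Hunk 1: at line 3 remove [ioib,rcvd,mlk] add [ywme,mrnos] -> 11 lines: lahfa qlbdp yjng ywme mrnos gntq bsu wlzu amnam wbf kdsxi
Hunk 2: at line 2 remove [yjng] add [wxaou,wcui] -> 12 lines: lahfa qlbdp wxaou wcui ywme mrnos gntq bsu wlzu amnam wbf kdsxi
Hunk 3: at line 4 remove [ywme,mrnos,gntq] add [bfaf] -> 10 lines: lahfa qlbdp wxaou wcui bfaf bsu wlzu amnam wbf kdsxi
Final line 4: wcui

Answer: wcui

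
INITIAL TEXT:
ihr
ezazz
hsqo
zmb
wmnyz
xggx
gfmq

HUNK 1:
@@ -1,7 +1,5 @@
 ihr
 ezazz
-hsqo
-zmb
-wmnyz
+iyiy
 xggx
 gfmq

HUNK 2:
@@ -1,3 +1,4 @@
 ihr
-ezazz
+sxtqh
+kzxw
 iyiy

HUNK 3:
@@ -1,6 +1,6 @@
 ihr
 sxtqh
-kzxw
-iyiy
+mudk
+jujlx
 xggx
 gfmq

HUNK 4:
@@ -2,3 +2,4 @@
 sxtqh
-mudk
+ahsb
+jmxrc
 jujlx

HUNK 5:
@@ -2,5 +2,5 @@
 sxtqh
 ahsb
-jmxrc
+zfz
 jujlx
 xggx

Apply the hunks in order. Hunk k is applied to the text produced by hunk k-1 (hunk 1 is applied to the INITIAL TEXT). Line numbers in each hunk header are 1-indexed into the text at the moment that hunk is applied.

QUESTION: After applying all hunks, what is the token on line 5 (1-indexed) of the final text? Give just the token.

Answer: jujlx

Derivation:
Hunk 1: at line 1 remove [hsqo,zmb,wmnyz] add [iyiy] -> 5 lines: ihr ezazz iyiy xggx gfmq
Hunk 2: at line 1 remove [ezazz] add [sxtqh,kzxw] -> 6 lines: ihr sxtqh kzxw iyiy xggx gfmq
Hunk 3: at line 1 remove [kzxw,iyiy] add [mudk,jujlx] -> 6 lines: ihr sxtqh mudk jujlx xggx gfmq
Hunk 4: at line 2 remove [mudk] add [ahsb,jmxrc] -> 7 lines: ihr sxtqh ahsb jmxrc jujlx xggx gfmq
Hunk 5: at line 2 remove [jmxrc] add [zfz] -> 7 lines: ihr sxtqh ahsb zfz jujlx xggx gfmq
Final line 5: jujlx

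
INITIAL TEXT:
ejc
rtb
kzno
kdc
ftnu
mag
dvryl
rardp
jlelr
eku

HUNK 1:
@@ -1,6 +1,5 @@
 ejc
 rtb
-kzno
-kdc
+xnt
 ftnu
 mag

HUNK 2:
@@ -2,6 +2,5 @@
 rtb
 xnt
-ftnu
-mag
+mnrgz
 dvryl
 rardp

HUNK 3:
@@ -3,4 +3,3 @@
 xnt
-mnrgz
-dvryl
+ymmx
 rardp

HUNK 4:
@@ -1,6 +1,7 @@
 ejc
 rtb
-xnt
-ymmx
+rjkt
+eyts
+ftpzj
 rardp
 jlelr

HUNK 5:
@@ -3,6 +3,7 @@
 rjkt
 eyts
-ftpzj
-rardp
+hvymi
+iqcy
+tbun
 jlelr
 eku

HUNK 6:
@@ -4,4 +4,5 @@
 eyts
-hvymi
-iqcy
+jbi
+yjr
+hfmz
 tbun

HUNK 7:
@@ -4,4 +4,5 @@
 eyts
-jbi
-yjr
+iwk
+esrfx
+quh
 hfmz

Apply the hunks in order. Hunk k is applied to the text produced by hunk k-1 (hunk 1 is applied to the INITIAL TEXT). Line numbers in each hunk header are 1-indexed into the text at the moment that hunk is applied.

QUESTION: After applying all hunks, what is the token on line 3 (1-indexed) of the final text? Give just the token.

Hunk 1: at line 1 remove [kzno,kdc] add [xnt] -> 9 lines: ejc rtb xnt ftnu mag dvryl rardp jlelr eku
Hunk 2: at line 2 remove [ftnu,mag] add [mnrgz] -> 8 lines: ejc rtb xnt mnrgz dvryl rardp jlelr eku
Hunk 3: at line 3 remove [mnrgz,dvryl] add [ymmx] -> 7 lines: ejc rtb xnt ymmx rardp jlelr eku
Hunk 4: at line 1 remove [xnt,ymmx] add [rjkt,eyts,ftpzj] -> 8 lines: ejc rtb rjkt eyts ftpzj rardp jlelr eku
Hunk 5: at line 3 remove [ftpzj,rardp] add [hvymi,iqcy,tbun] -> 9 lines: ejc rtb rjkt eyts hvymi iqcy tbun jlelr eku
Hunk 6: at line 4 remove [hvymi,iqcy] add [jbi,yjr,hfmz] -> 10 lines: ejc rtb rjkt eyts jbi yjr hfmz tbun jlelr eku
Hunk 7: at line 4 remove [jbi,yjr] add [iwk,esrfx,quh] -> 11 lines: ejc rtb rjkt eyts iwk esrfx quh hfmz tbun jlelr eku
Final line 3: rjkt

Answer: rjkt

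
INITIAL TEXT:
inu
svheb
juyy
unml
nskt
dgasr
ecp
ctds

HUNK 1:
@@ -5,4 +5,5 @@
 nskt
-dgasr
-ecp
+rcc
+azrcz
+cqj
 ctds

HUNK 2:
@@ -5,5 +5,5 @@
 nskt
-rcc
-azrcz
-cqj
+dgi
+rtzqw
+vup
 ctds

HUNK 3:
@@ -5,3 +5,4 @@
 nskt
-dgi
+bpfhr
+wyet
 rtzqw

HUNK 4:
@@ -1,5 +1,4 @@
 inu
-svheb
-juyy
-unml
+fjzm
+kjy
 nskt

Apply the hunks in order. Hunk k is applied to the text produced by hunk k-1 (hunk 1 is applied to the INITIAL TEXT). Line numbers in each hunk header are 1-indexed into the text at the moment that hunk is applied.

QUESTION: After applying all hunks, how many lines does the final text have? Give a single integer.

Hunk 1: at line 5 remove [dgasr,ecp] add [rcc,azrcz,cqj] -> 9 lines: inu svheb juyy unml nskt rcc azrcz cqj ctds
Hunk 2: at line 5 remove [rcc,azrcz,cqj] add [dgi,rtzqw,vup] -> 9 lines: inu svheb juyy unml nskt dgi rtzqw vup ctds
Hunk 3: at line 5 remove [dgi] add [bpfhr,wyet] -> 10 lines: inu svheb juyy unml nskt bpfhr wyet rtzqw vup ctds
Hunk 4: at line 1 remove [svheb,juyy,unml] add [fjzm,kjy] -> 9 lines: inu fjzm kjy nskt bpfhr wyet rtzqw vup ctds
Final line count: 9

Answer: 9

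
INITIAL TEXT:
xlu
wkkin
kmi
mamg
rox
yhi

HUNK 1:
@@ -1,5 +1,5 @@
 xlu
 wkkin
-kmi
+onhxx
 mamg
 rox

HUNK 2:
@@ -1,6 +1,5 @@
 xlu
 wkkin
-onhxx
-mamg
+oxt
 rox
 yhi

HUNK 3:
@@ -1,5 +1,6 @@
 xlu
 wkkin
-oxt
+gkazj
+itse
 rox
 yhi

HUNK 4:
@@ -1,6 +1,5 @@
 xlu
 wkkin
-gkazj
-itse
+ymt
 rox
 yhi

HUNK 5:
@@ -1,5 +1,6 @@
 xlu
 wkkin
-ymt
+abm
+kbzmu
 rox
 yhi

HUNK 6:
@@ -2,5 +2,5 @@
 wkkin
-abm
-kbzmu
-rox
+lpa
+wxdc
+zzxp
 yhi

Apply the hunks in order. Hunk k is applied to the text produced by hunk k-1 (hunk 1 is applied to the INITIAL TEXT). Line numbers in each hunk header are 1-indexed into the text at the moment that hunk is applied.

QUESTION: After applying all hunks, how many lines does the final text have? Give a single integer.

Answer: 6

Derivation:
Hunk 1: at line 1 remove [kmi] add [onhxx] -> 6 lines: xlu wkkin onhxx mamg rox yhi
Hunk 2: at line 1 remove [onhxx,mamg] add [oxt] -> 5 lines: xlu wkkin oxt rox yhi
Hunk 3: at line 1 remove [oxt] add [gkazj,itse] -> 6 lines: xlu wkkin gkazj itse rox yhi
Hunk 4: at line 1 remove [gkazj,itse] add [ymt] -> 5 lines: xlu wkkin ymt rox yhi
Hunk 5: at line 1 remove [ymt] add [abm,kbzmu] -> 6 lines: xlu wkkin abm kbzmu rox yhi
Hunk 6: at line 2 remove [abm,kbzmu,rox] add [lpa,wxdc,zzxp] -> 6 lines: xlu wkkin lpa wxdc zzxp yhi
Final line count: 6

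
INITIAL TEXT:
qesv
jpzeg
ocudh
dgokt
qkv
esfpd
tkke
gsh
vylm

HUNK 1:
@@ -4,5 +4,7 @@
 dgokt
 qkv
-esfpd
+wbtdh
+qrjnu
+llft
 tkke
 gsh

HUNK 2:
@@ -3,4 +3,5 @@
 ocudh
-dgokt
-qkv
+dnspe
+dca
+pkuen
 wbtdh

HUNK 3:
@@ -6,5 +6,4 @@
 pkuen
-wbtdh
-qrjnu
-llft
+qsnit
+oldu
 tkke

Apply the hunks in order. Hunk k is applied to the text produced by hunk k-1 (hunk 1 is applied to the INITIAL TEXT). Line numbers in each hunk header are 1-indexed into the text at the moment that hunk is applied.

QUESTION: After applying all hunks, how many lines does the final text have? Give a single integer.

Hunk 1: at line 4 remove [esfpd] add [wbtdh,qrjnu,llft] -> 11 lines: qesv jpzeg ocudh dgokt qkv wbtdh qrjnu llft tkke gsh vylm
Hunk 2: at line 3 remove [dgokt,qkv] add [dnspe,dca,pkuen] -> 12 lines: qesv jpzeg ocudh dnspe dca pkuen wbtdh qrjnu llft tkke gsh vylm
Hunk 3: at line 6 remove [wbtdh,qrjnu,llft] add [qsnit,oldu] -> 11 lines: qesv jpzeg ocudh dnspe dca pkuen qsnit oldu tkke gsh vylm
Final line count: 11

Answer: 11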